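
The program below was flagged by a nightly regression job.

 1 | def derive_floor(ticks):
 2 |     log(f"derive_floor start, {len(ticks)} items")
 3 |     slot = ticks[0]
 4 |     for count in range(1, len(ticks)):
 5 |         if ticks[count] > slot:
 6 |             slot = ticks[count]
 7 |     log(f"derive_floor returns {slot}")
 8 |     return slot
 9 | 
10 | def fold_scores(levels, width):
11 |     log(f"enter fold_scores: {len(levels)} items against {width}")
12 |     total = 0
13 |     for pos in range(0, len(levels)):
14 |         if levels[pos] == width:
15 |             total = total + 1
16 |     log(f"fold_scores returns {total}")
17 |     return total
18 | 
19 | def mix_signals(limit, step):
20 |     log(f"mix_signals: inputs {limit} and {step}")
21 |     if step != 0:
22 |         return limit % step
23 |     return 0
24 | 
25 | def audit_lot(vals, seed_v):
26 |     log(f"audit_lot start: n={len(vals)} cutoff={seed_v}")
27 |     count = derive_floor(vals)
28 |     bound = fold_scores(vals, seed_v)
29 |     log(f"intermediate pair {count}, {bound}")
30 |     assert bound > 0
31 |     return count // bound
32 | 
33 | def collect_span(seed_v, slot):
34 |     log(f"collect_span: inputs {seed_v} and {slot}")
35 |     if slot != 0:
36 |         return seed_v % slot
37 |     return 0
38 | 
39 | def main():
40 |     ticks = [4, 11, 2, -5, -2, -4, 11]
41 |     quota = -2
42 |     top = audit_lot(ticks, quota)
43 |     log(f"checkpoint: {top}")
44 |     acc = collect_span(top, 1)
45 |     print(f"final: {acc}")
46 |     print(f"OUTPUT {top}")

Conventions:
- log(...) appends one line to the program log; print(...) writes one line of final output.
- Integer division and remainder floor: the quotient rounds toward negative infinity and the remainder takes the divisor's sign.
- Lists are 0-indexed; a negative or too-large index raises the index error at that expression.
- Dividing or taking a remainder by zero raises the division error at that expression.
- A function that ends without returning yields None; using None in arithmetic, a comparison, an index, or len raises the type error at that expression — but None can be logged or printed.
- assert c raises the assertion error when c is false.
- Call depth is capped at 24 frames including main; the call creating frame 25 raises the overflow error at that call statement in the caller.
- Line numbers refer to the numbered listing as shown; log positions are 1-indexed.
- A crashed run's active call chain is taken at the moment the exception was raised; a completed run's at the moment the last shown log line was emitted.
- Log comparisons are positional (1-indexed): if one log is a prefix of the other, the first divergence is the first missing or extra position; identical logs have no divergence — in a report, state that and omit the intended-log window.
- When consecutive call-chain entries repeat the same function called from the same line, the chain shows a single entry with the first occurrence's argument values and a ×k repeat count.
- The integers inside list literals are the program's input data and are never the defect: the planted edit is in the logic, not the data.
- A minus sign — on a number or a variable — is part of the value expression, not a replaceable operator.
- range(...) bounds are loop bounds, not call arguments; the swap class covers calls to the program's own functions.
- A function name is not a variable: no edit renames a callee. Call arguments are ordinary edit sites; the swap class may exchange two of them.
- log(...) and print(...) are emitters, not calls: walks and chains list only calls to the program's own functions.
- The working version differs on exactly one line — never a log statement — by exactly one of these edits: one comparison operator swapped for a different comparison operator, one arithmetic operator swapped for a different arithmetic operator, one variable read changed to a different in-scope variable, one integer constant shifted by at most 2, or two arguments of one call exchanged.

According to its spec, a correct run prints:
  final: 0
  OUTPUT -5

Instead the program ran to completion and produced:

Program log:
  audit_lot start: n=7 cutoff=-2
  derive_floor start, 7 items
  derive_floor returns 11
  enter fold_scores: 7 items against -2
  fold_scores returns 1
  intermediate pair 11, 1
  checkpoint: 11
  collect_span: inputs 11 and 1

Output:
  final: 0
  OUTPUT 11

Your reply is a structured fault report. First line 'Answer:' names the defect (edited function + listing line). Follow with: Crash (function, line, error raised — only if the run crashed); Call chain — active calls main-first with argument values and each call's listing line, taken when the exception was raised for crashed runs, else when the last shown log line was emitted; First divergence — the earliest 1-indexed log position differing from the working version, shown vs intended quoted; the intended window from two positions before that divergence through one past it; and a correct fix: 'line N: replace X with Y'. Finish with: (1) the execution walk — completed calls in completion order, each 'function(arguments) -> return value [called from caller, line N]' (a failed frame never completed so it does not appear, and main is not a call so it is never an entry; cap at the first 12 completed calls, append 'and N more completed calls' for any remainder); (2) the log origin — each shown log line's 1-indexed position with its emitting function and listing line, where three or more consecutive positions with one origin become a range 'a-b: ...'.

Answer: the defect is in derive_floor at line 5.
The tell: Everything matches until log position 3, which reads 'derive_floor returns 11' in place of 'derive_floor returns -5'.
Call chain: main -> collect_span(11, 1) (called at line 44).
First divergence: position 3; shown 'derive_floor returns 11' vs intended 'derive_floor returns -5'.
Intended log window:
  1: audit_lot start: n=7 cutoff=-2
  2: derive_floor start, 7 items
  3: derive_floor returns -5
  4: enter fold_scores: 7 items against -2
Execution walk:
  derive_floor([4, 11, 2, -5, -2, -4, 11]) -> 11  [called from audit_lot, line 27]
  fold_scores([4, 11, 2, -5, -2, -4, 11], -2) -> 1  [called from audit_lot, line 28]
  audit_lot([4, 11, 2, -5, -2, -4, 11], -2) -> 11  [called from main, line 42]
  collect_span(11, 1) -> 0  [called from main, line 44]
Log line origins:
  1: emitted by audit_lot (line 26)
  2: emitted by derive_floor (line 2)
  3: emitted by derive_floor (line 7)
  4: emitted by fold_scores (line 11)
  5: emitted by fold_scores (line 16)
  6: emitted by audit_lot (line 29)
  7: emitted by main (line 43)
  8: emitted by collect_span (line 34)
A correct fix: line 5: replace `>` with `<`.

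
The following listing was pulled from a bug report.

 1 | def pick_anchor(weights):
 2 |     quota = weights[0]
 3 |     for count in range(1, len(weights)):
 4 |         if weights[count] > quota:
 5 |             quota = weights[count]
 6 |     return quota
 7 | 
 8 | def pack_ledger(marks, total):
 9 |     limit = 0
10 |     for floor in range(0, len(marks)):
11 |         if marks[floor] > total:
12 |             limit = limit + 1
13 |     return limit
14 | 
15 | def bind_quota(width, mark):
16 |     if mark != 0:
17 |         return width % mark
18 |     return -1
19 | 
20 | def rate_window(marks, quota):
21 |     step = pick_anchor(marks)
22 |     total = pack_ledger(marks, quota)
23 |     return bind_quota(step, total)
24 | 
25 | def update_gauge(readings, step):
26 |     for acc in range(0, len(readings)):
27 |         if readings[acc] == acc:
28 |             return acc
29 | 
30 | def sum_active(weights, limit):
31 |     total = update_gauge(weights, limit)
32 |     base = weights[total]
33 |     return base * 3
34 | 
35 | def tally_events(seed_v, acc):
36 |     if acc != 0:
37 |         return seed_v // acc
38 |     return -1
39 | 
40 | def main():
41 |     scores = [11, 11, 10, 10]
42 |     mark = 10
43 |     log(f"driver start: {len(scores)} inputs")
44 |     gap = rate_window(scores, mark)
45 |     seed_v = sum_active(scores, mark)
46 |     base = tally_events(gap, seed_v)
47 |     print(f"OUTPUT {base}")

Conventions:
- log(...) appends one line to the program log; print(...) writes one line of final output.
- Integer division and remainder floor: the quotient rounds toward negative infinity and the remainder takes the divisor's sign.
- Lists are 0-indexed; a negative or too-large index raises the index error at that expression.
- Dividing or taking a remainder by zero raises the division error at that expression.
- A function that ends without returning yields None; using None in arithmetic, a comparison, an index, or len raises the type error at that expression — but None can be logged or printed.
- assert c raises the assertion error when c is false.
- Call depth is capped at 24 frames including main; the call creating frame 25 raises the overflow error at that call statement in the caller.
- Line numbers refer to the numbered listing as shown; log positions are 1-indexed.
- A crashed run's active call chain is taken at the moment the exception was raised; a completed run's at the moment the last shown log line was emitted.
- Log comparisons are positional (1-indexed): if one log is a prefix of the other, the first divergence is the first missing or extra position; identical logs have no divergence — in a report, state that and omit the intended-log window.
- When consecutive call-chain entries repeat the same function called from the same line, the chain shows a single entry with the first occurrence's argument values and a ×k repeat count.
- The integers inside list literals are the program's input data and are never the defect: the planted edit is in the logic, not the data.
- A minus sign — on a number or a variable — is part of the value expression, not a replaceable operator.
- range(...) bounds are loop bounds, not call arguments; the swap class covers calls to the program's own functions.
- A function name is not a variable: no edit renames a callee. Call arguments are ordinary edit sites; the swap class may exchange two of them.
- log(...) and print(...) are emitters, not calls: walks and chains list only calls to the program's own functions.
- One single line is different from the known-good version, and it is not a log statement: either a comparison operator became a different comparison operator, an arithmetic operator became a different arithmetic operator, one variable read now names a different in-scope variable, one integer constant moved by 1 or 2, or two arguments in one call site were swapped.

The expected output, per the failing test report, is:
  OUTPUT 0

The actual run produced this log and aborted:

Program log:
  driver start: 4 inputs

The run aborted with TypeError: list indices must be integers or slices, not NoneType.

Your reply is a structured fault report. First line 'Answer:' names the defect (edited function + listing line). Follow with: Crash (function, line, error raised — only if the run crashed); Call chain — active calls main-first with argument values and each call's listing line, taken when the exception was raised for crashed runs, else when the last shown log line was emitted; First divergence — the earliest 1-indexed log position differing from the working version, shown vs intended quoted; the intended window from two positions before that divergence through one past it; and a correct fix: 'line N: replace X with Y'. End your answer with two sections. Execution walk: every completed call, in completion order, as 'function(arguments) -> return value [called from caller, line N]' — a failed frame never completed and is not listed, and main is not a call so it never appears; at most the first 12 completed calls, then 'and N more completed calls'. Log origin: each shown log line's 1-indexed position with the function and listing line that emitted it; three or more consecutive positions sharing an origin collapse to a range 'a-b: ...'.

Answer: the defect is in update_gauge at line 27.
Key fact: The logs agree in full; the defect surfaces as the crash itself.
Crash: sum_active, line 32, TypeError.
Call chain: main -> sum_active([11, 11, 10, 10], 10) (called at line 45).
First divergence: there is none — every log position agrees.
Execution walk:
  pick_anchor([11, 11, 10, 10]) -> 11  [called from rate_window, line 21]
  pack_ledger([11, 11, 10, 10], 10) -> 2  [called from rate_window, line 22]
  bind_quota(11, 2) -> 1  [called from rate_window, line 23]
  rate_window([11, 11, 10, 10], 10) -> 1  [called from main, line 44]
  update_gauge([11, 11, 10, 10], 10) -> None  [called from sum_active, line 31]
Log line origins:
  1: from main, line 43
A correct fix: line 27: replace `readings[acc] == acc` with `readings[acc] == step`.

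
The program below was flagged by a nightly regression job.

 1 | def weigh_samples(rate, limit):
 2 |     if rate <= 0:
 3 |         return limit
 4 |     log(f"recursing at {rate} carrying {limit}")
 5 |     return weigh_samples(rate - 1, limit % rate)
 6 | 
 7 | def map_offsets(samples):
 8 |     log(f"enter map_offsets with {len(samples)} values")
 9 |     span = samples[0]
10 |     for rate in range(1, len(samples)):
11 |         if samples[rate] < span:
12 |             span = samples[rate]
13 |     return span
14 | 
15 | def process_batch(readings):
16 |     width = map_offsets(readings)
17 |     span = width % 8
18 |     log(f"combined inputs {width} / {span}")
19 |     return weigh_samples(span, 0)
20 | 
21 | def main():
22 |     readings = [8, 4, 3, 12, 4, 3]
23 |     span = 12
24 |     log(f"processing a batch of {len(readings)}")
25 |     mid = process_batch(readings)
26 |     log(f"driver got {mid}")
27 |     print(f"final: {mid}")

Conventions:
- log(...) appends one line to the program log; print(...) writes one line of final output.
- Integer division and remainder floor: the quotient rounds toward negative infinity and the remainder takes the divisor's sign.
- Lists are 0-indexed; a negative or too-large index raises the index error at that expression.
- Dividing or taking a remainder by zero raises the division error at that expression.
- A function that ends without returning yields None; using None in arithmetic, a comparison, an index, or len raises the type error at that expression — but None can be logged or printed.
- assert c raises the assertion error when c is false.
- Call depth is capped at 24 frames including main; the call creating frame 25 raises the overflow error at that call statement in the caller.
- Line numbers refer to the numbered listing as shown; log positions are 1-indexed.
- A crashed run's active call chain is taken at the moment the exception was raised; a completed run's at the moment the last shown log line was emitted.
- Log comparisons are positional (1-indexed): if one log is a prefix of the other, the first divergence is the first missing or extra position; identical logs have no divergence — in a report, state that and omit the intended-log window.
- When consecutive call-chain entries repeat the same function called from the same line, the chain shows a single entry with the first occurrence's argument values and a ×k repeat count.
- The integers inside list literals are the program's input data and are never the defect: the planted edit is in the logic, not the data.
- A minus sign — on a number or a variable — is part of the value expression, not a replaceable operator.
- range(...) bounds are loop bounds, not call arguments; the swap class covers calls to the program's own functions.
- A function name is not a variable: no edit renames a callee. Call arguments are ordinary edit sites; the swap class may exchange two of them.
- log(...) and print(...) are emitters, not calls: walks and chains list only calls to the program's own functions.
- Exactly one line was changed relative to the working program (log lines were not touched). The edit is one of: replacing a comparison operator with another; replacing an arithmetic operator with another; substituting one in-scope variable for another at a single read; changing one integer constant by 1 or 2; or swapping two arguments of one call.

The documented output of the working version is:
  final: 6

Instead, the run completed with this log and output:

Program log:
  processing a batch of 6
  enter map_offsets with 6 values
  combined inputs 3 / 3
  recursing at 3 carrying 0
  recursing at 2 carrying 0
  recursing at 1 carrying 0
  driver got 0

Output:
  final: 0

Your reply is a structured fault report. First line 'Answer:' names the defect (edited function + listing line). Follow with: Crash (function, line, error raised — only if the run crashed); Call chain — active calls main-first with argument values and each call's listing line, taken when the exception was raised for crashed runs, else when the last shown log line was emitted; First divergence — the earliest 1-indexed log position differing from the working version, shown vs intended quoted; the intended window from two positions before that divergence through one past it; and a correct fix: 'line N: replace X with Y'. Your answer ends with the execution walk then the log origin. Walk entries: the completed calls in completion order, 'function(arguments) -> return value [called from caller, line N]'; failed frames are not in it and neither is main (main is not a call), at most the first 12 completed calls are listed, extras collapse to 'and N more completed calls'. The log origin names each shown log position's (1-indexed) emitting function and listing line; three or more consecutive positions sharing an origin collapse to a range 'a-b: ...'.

Answer: the defect is in weigh_samples at line 5.
Core observation: The log first diverges at position 5: the faulty run prints 'recursing at 2 carrying 0' where the working version prints 'recursing at 2 carrying 3'.
Call chain: main.
First divergence: at position 5 the run shows 'recursing at 2 carrying 0' where the working version logs 'recursing at 2 carrying 3'.
Intended log window:
  3: combined inputs 3 / 3
  4: recursing at 3 carrying 0
  5: recursing at 2 carrying 3
  6: recursing at 1 carrying 5
Execution walk:
  map_offsets([8, 4, 3, 12, 4, 3]) -> 3  [called from process_batch, line 16]
  weigh_samples(0, 0) -> 0  [called from weigh_samples, line 5]
  weigh_samples(1, 0) -> 0  [called from weigh_samples, line 5]
  weigh_samples(2, 0) -> 0  [called from weigh_samples, line 5]
  weigh_samples(3, 0) -> 0  [called from process_batch, line 19]
  process_batch([8, 4, 3, 12, 4, 3]) -> 0  [called from main, line 25]
Log origins:
  1: emitted by main (line 24)
  2: emitted by map_offsets (line 8)
  3: emitted by process_batch (line 18)
  4-6: emitted by weigh_samples (line 4)
  7: emitted by main (line 26)
A correct fix: line 5: replace `%` with `+`.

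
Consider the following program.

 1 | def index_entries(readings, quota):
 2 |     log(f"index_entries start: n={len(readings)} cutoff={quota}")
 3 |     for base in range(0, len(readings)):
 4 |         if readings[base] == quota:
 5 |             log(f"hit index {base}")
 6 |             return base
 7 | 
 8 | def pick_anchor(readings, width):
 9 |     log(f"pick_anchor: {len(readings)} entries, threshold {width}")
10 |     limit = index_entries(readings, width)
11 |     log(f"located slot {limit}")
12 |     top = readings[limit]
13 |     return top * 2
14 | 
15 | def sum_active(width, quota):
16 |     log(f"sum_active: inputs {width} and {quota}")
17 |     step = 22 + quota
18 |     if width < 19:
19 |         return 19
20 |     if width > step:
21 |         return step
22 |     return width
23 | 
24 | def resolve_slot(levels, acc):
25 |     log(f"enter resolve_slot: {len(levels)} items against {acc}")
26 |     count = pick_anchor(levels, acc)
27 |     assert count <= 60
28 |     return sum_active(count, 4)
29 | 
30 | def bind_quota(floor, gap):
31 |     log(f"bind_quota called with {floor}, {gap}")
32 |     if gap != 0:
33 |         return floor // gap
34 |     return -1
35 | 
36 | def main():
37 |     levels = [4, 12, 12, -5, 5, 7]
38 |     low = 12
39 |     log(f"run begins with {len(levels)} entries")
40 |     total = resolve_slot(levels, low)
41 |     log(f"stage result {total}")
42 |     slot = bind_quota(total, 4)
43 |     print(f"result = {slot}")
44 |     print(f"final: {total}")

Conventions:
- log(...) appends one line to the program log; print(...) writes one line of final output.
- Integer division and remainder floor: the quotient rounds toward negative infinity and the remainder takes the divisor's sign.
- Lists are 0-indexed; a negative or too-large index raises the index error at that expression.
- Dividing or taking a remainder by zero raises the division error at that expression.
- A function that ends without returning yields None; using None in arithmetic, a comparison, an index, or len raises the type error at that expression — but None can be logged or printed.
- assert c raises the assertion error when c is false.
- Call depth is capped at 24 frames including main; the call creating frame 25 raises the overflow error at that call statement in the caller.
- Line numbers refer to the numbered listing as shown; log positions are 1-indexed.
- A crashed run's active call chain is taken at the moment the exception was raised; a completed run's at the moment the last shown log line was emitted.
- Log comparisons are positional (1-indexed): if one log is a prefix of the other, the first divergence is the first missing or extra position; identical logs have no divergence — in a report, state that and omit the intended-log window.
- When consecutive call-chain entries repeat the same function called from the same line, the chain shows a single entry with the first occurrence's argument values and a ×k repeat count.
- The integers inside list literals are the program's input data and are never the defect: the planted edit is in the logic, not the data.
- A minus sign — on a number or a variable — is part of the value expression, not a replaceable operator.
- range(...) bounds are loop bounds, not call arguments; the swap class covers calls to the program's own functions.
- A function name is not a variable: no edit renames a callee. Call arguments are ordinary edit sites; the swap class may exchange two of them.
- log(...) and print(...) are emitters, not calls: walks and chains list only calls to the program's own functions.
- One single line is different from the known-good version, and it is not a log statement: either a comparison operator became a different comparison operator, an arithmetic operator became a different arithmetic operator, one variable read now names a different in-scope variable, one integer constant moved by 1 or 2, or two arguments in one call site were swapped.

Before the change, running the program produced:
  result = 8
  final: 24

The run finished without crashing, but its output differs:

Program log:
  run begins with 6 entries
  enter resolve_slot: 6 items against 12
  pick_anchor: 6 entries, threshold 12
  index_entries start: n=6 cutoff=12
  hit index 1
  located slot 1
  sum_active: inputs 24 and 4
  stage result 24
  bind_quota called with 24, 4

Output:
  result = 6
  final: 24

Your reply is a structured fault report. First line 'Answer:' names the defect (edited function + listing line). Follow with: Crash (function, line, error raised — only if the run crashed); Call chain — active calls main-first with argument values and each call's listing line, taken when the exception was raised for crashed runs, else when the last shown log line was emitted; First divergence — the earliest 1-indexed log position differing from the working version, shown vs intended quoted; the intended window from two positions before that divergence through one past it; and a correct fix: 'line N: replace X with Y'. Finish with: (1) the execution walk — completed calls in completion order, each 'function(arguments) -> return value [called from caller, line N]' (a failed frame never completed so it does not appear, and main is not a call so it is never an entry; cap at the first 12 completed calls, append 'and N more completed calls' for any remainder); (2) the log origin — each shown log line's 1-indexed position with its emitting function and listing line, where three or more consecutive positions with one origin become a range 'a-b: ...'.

Answer: the defect is in main at line 42.
Key fact: The earliest visible damage is log position 9 — 'bind_quota called with 24, 4' rather than the intended 'bind_quota called with 24, 3'.
Call chain: main -> bind_quota(24, 4) (called at line 42).
First divergence: position 9 — shown 'bind_quota called with 24, 4', intended 'bind_quota called with 24, 3'.
Intended log window:
  7: sum_active: inputs 24 and 4
  8: stage result 24
  9: bind_quota called with 24, 3
Execution walk:
  index_entries([4, 12, 12, -5, 5, 7], 12) -> 1  [called from pick_anchor, line 10]
  pick_anchor([4, 12, 12, -5, 5, 7], 12) -> 24  [called from resolve_slot, line 26]
  sum_active(24, 4) -> 24  [called from resolve_slot, line 28]
  resolve_slot([4, 12, 12, -5, 5, 7], 12) -> 24  [called from main, line 40]
  bind_quota(24, 4) -> 6  [called from main, line 42]
Origin of each log line:
  1: from main, line 39
  2: from resolve_slot, line 25
  3: from pick_anchor, line 9
  4: from index_entries, line 2
  5: from index_entries, line 5
  6: from pick_anchor, line 11
  7: from sum_active, line 16
  8: from main, line 41
  9: from bind_quota, line 31
A correct fix: line 42: replace `4` with `3`.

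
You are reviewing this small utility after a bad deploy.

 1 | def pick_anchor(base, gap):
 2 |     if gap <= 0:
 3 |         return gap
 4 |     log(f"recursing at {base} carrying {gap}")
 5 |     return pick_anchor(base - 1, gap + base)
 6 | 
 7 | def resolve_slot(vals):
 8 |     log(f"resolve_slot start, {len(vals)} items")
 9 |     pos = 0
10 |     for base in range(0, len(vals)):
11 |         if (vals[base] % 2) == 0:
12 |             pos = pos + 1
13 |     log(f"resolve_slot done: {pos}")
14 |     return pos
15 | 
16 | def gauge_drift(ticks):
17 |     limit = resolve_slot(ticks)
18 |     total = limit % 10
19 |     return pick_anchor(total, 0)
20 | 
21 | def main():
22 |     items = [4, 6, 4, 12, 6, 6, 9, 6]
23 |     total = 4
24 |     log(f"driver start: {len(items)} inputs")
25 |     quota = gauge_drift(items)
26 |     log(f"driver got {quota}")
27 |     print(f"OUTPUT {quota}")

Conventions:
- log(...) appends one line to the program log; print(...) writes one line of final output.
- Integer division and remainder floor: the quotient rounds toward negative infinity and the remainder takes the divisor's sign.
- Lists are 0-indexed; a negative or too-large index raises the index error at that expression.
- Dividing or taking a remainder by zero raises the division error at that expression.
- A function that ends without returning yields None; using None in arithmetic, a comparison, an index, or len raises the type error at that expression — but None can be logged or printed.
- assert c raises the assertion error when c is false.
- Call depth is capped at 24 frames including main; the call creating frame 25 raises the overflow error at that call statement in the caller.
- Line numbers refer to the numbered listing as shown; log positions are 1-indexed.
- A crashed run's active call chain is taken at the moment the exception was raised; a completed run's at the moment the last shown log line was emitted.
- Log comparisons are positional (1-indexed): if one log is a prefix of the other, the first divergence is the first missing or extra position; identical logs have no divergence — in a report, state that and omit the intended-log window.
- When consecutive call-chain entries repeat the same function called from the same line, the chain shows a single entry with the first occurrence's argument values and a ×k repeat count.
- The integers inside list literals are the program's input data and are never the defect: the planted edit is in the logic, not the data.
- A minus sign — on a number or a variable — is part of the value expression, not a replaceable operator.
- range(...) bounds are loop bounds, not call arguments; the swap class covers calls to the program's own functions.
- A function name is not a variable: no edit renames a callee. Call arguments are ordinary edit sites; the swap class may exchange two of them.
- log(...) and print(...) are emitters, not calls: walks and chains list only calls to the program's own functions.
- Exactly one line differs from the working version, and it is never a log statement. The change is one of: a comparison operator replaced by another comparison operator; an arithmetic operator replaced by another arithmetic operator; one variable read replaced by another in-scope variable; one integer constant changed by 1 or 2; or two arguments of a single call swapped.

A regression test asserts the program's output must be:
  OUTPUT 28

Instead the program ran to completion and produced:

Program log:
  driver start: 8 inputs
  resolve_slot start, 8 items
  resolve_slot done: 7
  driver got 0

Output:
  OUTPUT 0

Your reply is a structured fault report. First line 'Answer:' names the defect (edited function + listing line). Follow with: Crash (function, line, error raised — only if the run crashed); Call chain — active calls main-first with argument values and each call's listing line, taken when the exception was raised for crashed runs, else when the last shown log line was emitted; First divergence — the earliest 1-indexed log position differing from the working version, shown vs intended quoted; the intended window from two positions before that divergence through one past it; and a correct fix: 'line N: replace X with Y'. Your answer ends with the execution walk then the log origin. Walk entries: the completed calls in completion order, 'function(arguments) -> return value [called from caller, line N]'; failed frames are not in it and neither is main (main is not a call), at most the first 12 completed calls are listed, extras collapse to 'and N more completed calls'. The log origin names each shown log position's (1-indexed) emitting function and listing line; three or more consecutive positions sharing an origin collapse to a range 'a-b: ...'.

Answer: the defect is in pick_anchor at line 2.
Core observation: Everything matches until log position 4, which reads 'driver got 0' in place of 'recursing at 7 carrying 0'.
Call chain: main.
First divergence: at position 4 the run shows 'driver got 0' where the working version logs 'recursing at 7 carrying 0'.
Intended log window:
  2: resolve_slot start, 8 items
  3: resolve_slot done: 7
  4: recursing at 7 carrying 0
  5: recursing at 6 carrying 7
Execution walk:
  resolve_slot([4, 6, 4, 12, 6, 6, 9, 6]) -> 7  [called from gauge_drift, line 17]
  pick_anchor(7, 0) -> 0  [called from gauge_drift, line 19]
  gauge_drift([4, 6, 4, 12, 6, 6, 9, 6]) -> 0  [called from main, line 25]
Log origins:
  1: emitted by main (line 24)
  2: emitted by resolve_slot (line 8)
  3: emitted by resolve_slot (line 13)
  4: emitted by main (line 26)
A correct fix: line 2: replace `gap` with `base`.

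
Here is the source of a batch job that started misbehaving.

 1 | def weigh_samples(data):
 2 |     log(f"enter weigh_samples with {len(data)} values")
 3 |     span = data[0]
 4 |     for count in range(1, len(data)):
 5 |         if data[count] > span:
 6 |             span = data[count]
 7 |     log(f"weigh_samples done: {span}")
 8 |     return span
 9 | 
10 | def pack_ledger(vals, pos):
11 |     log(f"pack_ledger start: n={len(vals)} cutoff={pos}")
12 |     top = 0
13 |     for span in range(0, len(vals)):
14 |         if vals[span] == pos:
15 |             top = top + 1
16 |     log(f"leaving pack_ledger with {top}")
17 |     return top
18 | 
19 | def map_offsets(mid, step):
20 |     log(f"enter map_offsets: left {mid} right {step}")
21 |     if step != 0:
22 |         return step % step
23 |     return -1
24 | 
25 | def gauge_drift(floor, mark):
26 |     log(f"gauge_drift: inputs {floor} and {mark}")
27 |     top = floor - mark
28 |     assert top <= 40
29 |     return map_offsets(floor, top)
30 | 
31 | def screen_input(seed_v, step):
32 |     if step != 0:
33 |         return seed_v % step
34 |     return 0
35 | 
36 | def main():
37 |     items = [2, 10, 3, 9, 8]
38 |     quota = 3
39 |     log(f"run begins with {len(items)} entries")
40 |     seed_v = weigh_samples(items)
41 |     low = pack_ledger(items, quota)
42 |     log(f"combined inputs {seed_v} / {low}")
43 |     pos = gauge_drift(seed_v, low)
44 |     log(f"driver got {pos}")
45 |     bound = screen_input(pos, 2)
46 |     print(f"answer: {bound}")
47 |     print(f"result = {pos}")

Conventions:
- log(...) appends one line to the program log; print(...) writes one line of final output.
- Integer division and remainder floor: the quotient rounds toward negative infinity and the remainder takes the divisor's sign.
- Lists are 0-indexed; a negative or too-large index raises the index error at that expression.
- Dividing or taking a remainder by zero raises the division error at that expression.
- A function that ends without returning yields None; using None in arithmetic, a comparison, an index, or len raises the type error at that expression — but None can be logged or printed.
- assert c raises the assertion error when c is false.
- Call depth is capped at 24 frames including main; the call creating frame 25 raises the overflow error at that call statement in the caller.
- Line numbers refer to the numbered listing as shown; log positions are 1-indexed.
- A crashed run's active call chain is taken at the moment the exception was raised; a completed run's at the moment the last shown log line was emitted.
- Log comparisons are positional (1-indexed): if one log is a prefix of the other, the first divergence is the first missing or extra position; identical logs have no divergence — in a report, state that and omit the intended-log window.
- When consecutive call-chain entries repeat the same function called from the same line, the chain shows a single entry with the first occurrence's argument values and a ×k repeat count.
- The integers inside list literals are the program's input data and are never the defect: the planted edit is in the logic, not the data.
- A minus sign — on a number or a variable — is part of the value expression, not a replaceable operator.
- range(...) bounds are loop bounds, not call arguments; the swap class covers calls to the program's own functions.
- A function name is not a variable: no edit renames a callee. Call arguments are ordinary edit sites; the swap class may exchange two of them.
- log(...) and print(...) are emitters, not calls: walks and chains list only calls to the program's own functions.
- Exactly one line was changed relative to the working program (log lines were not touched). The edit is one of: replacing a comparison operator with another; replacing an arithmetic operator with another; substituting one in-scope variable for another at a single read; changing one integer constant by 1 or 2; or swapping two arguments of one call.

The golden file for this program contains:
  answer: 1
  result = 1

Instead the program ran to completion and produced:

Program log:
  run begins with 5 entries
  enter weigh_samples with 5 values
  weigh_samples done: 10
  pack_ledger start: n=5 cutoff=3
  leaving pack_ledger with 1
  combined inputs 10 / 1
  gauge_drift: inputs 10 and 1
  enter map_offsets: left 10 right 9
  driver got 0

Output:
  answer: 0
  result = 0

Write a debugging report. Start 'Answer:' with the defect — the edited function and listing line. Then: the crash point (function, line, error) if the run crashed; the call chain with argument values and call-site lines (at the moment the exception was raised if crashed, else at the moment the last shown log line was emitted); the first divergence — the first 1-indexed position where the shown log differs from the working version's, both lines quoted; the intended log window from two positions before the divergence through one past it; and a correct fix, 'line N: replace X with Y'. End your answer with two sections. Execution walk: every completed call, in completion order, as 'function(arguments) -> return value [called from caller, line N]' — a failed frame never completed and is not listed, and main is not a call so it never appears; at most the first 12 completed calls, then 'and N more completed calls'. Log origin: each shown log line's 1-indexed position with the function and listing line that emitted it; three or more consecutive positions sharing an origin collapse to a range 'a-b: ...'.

Answer: the defect is in map_offsets at line 22.
Key observation: The earliest visible damage is log position 9 — 'driver got 0' rather than the intended 'driver got 1'.
Call chain: main.
First divergence: position 9 — shown 'driver got 0', intended 'driver got 1'.
Intended log window:
  7: gauge_drift: inputs 10 and 1
  8: enter map_offsets: left 10 right 9
  9: driver got 1
Execution walk:
  weigh_samples([2, 10, 3, 9, 8]) -> 10  [called from main, line 40]
  pack_ledger([2, 10, 3, 9, 8], 3) -> 1  [called from main, line 41]
  map_offsets(10, 9) -> 0  [called from gauge_drift, line 29]
  gauge_drift(10, 1) -> 0  [called from main, line 43]
  screen_input(0, 2) -> 0  [called from main, line 45]
Log origin:
  1: from main, line 39
  2: from weigh_samples, line 2
  3: from weigh_samples, line 7
  4: from pack_ledger, line 11
  5: from pack_ledger, line 16
  6: from main, line 42
  7: from gauge_drift, line 26
  8: from map_offsets, line 20
  9: from main, line 44
A correct fix: line 22: replace `step % step` with `mid % step`.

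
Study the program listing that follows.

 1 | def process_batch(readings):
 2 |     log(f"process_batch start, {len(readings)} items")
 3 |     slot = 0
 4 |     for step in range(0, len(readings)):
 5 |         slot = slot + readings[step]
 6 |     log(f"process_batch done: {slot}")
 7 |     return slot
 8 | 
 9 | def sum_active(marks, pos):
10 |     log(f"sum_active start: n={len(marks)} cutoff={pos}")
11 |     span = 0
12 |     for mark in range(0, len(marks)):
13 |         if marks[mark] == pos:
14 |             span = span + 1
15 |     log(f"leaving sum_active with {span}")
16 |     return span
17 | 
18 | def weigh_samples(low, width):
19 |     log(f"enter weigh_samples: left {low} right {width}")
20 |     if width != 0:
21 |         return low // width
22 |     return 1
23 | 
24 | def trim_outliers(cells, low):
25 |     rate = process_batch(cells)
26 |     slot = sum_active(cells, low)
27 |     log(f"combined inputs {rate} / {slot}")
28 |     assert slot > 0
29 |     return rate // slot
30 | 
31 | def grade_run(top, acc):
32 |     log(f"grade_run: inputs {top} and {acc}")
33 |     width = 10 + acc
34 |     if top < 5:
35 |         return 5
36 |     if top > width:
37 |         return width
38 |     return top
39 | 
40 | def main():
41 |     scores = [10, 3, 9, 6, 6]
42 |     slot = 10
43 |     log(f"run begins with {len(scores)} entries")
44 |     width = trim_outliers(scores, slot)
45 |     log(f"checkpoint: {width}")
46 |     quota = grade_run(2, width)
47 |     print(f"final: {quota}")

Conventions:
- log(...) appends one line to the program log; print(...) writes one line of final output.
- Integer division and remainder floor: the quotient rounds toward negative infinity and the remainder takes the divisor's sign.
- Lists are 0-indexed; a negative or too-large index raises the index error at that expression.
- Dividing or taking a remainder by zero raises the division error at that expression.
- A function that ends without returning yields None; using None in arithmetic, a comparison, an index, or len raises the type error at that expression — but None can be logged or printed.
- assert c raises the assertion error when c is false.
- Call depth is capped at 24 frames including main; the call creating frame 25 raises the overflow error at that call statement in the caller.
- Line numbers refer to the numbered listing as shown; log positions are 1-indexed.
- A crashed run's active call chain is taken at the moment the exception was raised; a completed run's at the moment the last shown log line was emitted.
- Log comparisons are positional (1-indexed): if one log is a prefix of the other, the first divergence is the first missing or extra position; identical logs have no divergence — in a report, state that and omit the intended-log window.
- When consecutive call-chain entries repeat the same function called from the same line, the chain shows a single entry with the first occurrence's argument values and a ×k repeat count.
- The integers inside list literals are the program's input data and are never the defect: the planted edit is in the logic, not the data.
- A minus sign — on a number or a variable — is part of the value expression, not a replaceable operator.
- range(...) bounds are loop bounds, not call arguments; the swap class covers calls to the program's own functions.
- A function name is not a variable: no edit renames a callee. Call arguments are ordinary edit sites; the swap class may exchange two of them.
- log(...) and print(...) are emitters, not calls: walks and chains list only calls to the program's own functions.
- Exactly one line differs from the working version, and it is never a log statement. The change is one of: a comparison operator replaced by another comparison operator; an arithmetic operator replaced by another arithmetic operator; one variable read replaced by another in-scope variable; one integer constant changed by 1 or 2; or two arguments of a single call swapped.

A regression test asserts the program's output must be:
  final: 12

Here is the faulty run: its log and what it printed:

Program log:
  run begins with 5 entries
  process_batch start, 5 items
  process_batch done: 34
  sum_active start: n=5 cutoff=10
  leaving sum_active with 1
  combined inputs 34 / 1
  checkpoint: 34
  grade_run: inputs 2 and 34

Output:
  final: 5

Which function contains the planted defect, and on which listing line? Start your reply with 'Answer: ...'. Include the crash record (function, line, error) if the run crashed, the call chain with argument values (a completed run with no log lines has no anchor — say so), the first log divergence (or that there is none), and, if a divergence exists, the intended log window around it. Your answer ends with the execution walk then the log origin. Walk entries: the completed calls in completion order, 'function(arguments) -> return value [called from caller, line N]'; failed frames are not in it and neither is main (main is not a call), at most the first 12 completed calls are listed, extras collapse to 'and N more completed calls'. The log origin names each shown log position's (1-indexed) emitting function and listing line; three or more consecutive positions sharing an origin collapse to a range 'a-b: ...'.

Answer: the defect is in main at line 46.
The tell: Position 8 is the first bad log line: 'grade_run: inputs 2 and 34' should read 'grade_run: inputs 34 and 2'.
Call chain: main -> grade_run(2, 34) (called at line 46).
First divergence: at position 8 the run shows 'grade_run: inputs 2 and 34' where the working version logs 'grade_run: inputs 34 and 2'.
Intended log window:
  6: combined inputs 34 / 1
  7: checkpoint: 34
  8: grade_run: inputs 34 and 2
Execution walk:
  process_batch([10, 3, 9, 6, 6]) -> 34  [called from trim_outliers, line 25]
  sum_active([10, 3, 9, 6, 6], 10) -> 1  [called from trim_outliers, line 26]
  trim_outliers([10, 3, 9, 6, 6], 10) -> 34  [called from main, line 44]
  grade_run(2, 34) -> 5  [called from main, line 46]
Log line origins:
  1: logged in main at line 43
  2: logged in process_batch at line 2
  3: logged in process_batch at line 6
  4: logged in sum_active at line 10
  5: logged in sum_active at line 15
  6: logged in trim_outliers at line 27
  7: logged in main at line 45
  8: logged in grade_run at line 32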